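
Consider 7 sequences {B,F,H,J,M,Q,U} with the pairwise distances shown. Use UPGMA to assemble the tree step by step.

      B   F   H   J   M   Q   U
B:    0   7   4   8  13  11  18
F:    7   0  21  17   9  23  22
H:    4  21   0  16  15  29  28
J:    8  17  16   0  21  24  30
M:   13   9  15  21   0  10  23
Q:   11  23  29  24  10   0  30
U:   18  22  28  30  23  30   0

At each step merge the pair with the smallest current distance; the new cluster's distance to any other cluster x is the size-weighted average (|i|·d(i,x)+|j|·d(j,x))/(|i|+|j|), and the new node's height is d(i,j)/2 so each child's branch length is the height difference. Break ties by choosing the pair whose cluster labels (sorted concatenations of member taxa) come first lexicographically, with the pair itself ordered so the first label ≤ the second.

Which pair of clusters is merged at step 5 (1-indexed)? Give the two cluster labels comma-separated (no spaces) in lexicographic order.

BFHJM,Q

iteration 1: select B,H (d=4); attach at lengths (2, 2); label the merged cluster BH
  updated: d(BH,F)=14, d(BH,J)=12, d(BH,M)=14, d(BH,Q)=20, d(BH,U)=23
iteration 2: select F,M (d=9); attach at lengths (9/2, 9/2); label the merged cluster FM
  updated: d(BH,FM)=14, d(FM,J)=19, d(FM,Q)=33/2, d(FM,U)=45/2
iteration 3: select BH,J (d=12); attach at lengths (4, 6); label the merged cluster BHJ
  updated: d(BHJ,FM)=47/3, d(BHJ,Q)=64/3, d(BHJ,U)=76/3
iteration 4: select BHJ,FM (d=47/3); attach at lengths (11/6, 10/3); label the merged cluster BFHJM
  updated: d(BFHJM,Q)=97/5, d(BFHJM,U)=121/5
iteration 5: select BFHJM,Q (d=97/5); attach at lengths (28/15, 97/10); label the merged cluster BFHJMQ
  updated: d(BFHJMQ,U)=151/6
iteration 6: select BFHJMQ,U (d=151/6); attach at lengths (173/60, 151/12); label the merged cluster BFHJMQU
final tree: (((((B:2,H:2):4,J:6):11/6,(F:9/2,M:9/2):10/3):28/15,Q:97/10):173/60,U:151/12)
total length: 276/5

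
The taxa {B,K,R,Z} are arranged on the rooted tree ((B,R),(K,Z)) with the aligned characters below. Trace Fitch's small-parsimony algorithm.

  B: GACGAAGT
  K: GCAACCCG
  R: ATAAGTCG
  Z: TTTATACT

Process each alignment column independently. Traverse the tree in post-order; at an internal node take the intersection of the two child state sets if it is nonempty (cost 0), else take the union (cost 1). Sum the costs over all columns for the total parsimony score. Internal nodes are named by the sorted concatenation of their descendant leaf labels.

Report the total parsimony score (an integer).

15

site 0, node BR: B={G} ∪ R={A} → {A,G} (+1)
site 0, node KZ: K={G} ∪ Z={T} → {G,T} (+1)
site 0, node BKRZ: BR={A,G} ∩ KZ={G,T} → {G} (+0)
site 1, node BR: B={A} ∪ R={T} → {A,T} (+1)
site 1, node KZ: K={C} ∪ Z={T} → {C,T} (+1)
site 1, node BKRZ: BR={A,T} ∩ KZ={C,T} → {T} (+0)
site 2, node BR: B={C} ∪ R={A} → {A,C} (+1)
site 2, node KZ: K={A} ∪ Z={T} → {A,T} (+1)
site 2, node BKRZ: BR={A,C} ∩ KZ={A,T} → {A} (+0)
site 3, node BR: B={G} ∪ R={A} → {A,G} (+1)
site 3, node KZ: K={A} ∩ Z={A} → {A} (+0)
site 3, node BKRZ: BR={A,G} ∩ KZ={A} → {A} (+0)
site 4, node BR: B={A} ∪ R={G} → {A,G} (+1)
site 4, node KZ: K={C} ∪ Z={T} → {C,T} (+1)
site 4, node BKRZ: BR={A,G} ∪ KZ={C,T} → {A,C,G,T} (+1)
site 5, node BR: B={A} ∪ R={T} → {A,T} (+1)
site 5, node KZ: K={C} ∪ Z={A} → {A,C} (+1)
site 5, node BKRZ: BR={A,T} ∩ KZ={A,C} → {A} (+0)
site 6, node BR: B={G} ∪ R={C} → {C,G} (+1)
site 6, node KZ: K={C} ∩ Z={C} → {C} (+0)
site 6, node BKRZ: BR={C,G} ∩ KZ={C} → {C} (+0)
site 7, node BR: B={T} ∪ R={G} → {G,T} (+1)
site 7, node KZ: K={G} ∪ Z={T} → {G,T} (+1)
site 7, node BKRZ: BR={G,T} ∩ KZ={G,T} → {G,T} (+0)
per-site changes: [2, 2, 2, 1, 3, 2, 1, 2]; total = 15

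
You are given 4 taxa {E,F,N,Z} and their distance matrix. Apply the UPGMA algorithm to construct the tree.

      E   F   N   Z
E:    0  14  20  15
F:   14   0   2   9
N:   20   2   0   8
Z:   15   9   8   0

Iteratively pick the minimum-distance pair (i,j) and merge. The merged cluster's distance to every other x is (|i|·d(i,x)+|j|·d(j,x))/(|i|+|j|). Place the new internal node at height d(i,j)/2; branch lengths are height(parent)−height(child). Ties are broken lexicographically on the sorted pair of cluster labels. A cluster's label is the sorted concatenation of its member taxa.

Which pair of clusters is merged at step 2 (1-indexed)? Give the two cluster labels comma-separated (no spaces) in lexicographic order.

iteration 1: select F,N (d=2); attach at lengths (1, 1); label the merged cluster FN
  updated: d(E,FN)=17, d(FN,Z)=17/2
iteration 2: select FN,Z (d=17/2); attach at lengths (13/4, 17/4); label the merged cluster FNZ
  updated: d(E,FNZ)=49/3
iteration 3: select E,FNZ (d=49/3); attach at lengths (49/6, 47/12); label the merged cluster EFNZ
final tree: (E:49/6,((F:1,N:1):13/4,Z:17/4):47/12)
total length: 259/12

FN,Z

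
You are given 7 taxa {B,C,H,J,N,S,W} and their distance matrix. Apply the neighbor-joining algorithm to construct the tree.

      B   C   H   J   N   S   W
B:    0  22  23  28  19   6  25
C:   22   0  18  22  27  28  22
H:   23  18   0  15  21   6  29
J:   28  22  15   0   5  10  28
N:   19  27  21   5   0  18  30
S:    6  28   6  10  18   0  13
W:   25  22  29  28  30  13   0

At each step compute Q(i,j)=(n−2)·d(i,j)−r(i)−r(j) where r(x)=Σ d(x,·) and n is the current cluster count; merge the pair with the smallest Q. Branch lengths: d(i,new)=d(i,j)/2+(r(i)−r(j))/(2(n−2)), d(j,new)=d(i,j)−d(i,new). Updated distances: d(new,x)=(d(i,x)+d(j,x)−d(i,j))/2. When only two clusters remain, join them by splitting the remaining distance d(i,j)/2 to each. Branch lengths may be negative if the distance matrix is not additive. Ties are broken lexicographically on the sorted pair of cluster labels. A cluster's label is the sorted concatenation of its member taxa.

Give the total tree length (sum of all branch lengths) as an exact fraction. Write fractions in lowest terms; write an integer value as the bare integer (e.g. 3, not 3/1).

step 1: merge (J,N) at d=5, Q=-203; branch lengths J→13/10, N→37/10; new cluster JN
  updated: d(B,JN)=21, d(C,JN)=22, d(H,JN)=31/2, d(JN,S)=23/2, d(JN,W)=53/2
step 2: merge (C,W) at d=22, Q=-279/2; branch lengths C→169/16, W→183/16; new cluster CW
  updated: d(B,CW)=25/2, d(CW,H)=25/2, d(CW,JN)=53/4, d(CW,S)=19/2
step 3: merge (B,S) at d=6, Q=-155/2; branch lengths B→95/12, S→-23/12; new cluster BS
  updated: d(BS,CW)=8, d(BS,H)=23/2, d(BS,JN)=53/4
step 4: merge (BS,CW) at d=8, Q=-101/2; branch lengths BS→15/4, CW→17/4; new cluster BCSW
  updated: d(BCSW,H)=8, d(BCSW,JN)=37/4
step 5: merge (BCSW,H) at d=8, Q=-131/4; branch lengths BCSW→7/8, H→57/8; new cluster BCHSW
  updated: d(BCHSW,JN)=67/8
step 6: merge (BCHSW,JN) at d=67/8; branch lengths BCHSW→67/16, JN→67/16; new cluster BCHJNSW
final tree: ((((B:95/12,S:-23/12):15/4,(C:169/16,W:183/16):17/4):7/8,H:57/8):67/16,(J:13/10,N:37/10):67/16)
total length: 459/8

459/8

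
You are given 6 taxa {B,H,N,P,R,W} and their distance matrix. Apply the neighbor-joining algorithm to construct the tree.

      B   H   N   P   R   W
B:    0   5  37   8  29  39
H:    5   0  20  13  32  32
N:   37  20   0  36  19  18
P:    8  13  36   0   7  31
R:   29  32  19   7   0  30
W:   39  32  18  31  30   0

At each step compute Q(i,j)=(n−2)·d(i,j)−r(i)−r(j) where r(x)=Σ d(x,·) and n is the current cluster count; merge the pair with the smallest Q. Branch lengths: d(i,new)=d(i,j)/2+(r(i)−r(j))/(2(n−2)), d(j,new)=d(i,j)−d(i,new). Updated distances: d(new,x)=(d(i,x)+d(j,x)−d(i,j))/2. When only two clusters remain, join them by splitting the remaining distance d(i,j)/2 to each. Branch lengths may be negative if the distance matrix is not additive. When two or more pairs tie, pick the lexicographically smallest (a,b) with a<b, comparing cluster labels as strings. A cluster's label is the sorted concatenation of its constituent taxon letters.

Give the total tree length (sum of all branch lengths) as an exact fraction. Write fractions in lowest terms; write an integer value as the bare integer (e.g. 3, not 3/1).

iteration 1: select N,W (d=18, Q=-208); attach at lengths (13/2, 23/2); label the merged cluster NW
  updated: d(B,NW)=29, d(H,NW)=17, d(NW,P)=49/2, d(NW,R)=31/2
iteration 2: select B,H (d=5, Q=-123); attach at lengths (19/6, 11/6); label the merged cluster BH
  updated: d(BH,NW)=41/2, d(BH,P)=8, d(BH,R)=28
iteration 3: select BH,P (d=8, Q=-80); attach at lengths (33/4, -1/4); label the merged cluster BHP
  updated: d(BHP,NW)=37/2, d(BHP,R)=27/2
iteration 4: select BHP,NW (d=37/2, Q=-95/2); attach at lengths (33/4, 41/4); label the merged cluster BHNPW
  updated: d(BHNPW,R)=21/4
iteration 5: select BHNPW,R (d=21/4); attach at lengths (21/8, 21/8); label the merged cluster BHNPRW
final tree: ((((B:19/6,H:11/6):33/4,P:-1/4):33/4,(N:13/2,W:23/2):41/4):21/8,R:21/8)
total length: 219/4

219/4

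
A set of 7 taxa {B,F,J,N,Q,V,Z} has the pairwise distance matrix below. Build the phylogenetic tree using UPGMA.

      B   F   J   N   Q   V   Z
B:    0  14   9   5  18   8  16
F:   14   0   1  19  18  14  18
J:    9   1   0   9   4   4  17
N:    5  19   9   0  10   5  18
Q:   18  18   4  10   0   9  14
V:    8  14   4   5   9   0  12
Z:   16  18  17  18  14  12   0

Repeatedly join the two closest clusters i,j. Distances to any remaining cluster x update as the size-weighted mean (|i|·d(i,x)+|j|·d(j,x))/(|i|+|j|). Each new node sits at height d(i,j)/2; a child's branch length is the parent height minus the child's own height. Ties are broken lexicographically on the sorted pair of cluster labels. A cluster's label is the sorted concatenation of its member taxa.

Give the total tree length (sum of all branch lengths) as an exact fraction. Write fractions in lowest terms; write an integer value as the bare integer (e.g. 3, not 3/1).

1. join F+J (d=1) ⇒ FJ; edges |F|=1/2, |J|=1/2
  updated: d(B,FJ)=23/2, d(FJ,N)=14, d(FJ,Q)=11, d(FJ,V)=9, d(FJ,Z)=35/2
2. join B+N (d=5) ⇒ BN; edges |B|=5/2, |N|=5/2
  updated: d(BN,FJ)=51/4, d(BN,Q)=14, d(BN,V)=13/2, d(BN,Z)=17
3. join BN+V (d=13/2) ⇒ BNV; edges |BN|=3/4, |V|=13/4
  updated: d(BNV,FJ)=23/2, d(BNV,Q)=37/3, d(BNV,Z)=46/3
4. join FJ+Q (d=11) ⇒ FJQ; edges |FJ|=5, |Q|=11/2
  updated: d(BNV,FJQ)=106/9, d(FJQ,Z)=49/3
5. join BNV+FJQ (d=106/9) ⇒ BFJNQV; edges |BNV|=95/36, |FJQ|=7/18
  updated: d(BFJNQV,Z)=95/6
6. join BFJNQV+Z (d=95/6) ⇒ BFJNQVZ; edges |BFJNQV|=73/36, |Z|=95/12
final tree: ((((B:5/2,N:5/2):3/4,V:13/4):95/36,((F:1/2,J:1/2):5,Q:11/2):7/18):73/36,Z:95/12)
total length: 1205/36

1205/36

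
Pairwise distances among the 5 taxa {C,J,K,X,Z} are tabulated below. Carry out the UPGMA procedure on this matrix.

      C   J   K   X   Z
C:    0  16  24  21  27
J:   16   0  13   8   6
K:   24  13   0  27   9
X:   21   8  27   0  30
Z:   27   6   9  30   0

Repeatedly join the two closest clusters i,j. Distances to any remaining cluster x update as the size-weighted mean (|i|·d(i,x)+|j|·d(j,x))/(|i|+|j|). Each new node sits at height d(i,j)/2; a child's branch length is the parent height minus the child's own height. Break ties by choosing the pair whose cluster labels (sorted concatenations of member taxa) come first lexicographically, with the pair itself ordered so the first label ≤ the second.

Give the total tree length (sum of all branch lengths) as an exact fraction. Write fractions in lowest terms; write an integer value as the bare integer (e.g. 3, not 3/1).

1. join J+Z (d=6) ⇒ JZ; edges |J|=3, |Z|=3
  updated: d(C,JZ)=43/2, d(JZ,K)=11, d(JZ,X)=19
2. join JZ+K (d=11) ⇒ JKZ; edges |JZ|=5/2, |K|=11/2
  updated: d(C,JKZ)=67/3, d(JKZ,X)=65/3
3. join C+X (d=21) ⇒ CX; edges |C|=21/2, |X|=21/2
  updated: d(CX,JKZ)=22
4. join CX+JKZ (d=22) ⇒ CJKXZ; edges |CX|=1/2, |JKZ|=11/2
final tree: ((C:21/2,X:21/2):1/2,((J:3,Z:3):5/2,K:11/2):11/2)
total length: 41

41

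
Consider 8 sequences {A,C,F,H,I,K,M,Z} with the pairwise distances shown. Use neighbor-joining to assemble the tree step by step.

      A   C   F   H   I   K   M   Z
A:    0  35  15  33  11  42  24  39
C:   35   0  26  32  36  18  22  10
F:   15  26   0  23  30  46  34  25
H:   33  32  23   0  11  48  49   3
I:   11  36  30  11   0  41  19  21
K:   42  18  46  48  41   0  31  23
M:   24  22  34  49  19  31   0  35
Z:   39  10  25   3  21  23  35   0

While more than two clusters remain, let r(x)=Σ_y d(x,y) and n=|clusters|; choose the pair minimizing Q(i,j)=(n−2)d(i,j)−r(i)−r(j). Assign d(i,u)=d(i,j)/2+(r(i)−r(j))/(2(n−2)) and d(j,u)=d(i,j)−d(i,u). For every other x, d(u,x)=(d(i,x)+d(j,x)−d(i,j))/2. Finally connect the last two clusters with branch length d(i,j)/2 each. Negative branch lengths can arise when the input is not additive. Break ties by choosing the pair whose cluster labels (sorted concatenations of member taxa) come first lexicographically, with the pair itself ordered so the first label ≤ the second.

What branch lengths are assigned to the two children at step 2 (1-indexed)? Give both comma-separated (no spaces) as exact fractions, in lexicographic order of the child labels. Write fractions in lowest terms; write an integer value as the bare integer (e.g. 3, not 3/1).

iteration 1: select H,Z (d=3, Q=-337); attach at lengths (61/12, -25/12); label the merged cluster HZ
  updated: d(A,HZ)=69/2, d(C,HZ)=39/2, d(F,HZ)=45/2, d(HZ,I)=29/2, d(HZ,K)=34, d(HZ,M)=81/2
iteration 2: select C,K (d=18, Q=-557/2); attach at lengths (69/20, 291/20); label the merged cluster CK
  updated: d(A,CK)=59/2, d(CK,F)=27, d(CK,HZ)=71/4, d(CK,I)=59/2, d(CK,M)=35/2
iteration 3: select CK,M (d=35/2, Q=-745/4); attach at lengths (225/32, 335/32); label the merged cluster CKM
  updated: d(A,CKM)=18, d(CKM,F)=87/4, d(CKM,HZ)=163/8, d(CKM,I)=31/2
iteration 4: select A,F (d=15, Q=-491/4); attach at lengths (137/24, 223/24); label the merged cluster AF
  updated: d(AF,CKM)=99/8, d(AF,HZ)=21, d(AF,I)=13
iteration 5: select AF,CKM (d=99/8, Q=-559/8); attach at lengths (183/32, 213/32); label the merged cluster ACFKM
  updated: d(ACFKM,HZ)=29/2, d(ACFKM,I)=129/16
iteration 6: select ACFKM,HZ (d=29/2, Q=-593/16); attach at lengths (129/32, 335/32); label the merged cluster ACFHKMZ
  updated: d(ACFHKMZ,I)=129/32
iteration 7: select ACFHKMZ,I (d=129/32); attach at lengths (129/64, 129/64); label the merged cluster ACFHIKMZ
final tree: ((((A:137/24,F:223/24):183/32,((C:69/20,K:291/20):225/32,M:335/32):213/32):129/32,(H:61/12,Z:-25/12):335/32):129/64,I:129/64)
total length: 2701/32

69/20,291/20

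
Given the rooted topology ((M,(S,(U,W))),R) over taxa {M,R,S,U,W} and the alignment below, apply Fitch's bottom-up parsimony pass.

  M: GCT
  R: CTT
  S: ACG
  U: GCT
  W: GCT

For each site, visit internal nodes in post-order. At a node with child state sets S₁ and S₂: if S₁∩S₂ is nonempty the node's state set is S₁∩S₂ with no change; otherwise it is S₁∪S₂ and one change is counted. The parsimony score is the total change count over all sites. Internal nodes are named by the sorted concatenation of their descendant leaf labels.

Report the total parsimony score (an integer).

4

[col 0] UW: children U:{G}, W:{G} ∩→ {G}; cost 0
[col 0] SUW: children S:{A}, UW:{G} ∪→ {A,G}; cost 1
[col 0] MSUW: children M:{G}, SUW:{A,G} ∩→ {G}; cost 0
[col 0] MRSUW: children MSUW:{G}, R:{C} ∪→ {C,G}; cost 1
[col 1] UW: children U:{C}, W:{C} ∩→ {C}; cost 0
[col 1] SUW: children S:{C}, UW:{C} ∩→ {C}; cost 0
[col 1] MSUW: children M:{C}, SUW:{C} ∩→ {C}; cost 0
[col 1] MRSUW: children MSUW:{C}, R:{T} ∪→ {C,T}; cost 1
[col 2] UW: children U:{T}, W:{T} ∩→ {T}; cost 0
[col 2] SUW: children S:{G}, UW:{T} ∪→ {G,T}; cost 1
[col 2] MSUW: children M:{T}, SUW:{G,T} ∩→ {T}; cost 0
[col 2] MRSUW: children MSUW:{T}, R:{T} ∩→ {T}; cost 0
per-site changes: [2, 1, 1]; total = 4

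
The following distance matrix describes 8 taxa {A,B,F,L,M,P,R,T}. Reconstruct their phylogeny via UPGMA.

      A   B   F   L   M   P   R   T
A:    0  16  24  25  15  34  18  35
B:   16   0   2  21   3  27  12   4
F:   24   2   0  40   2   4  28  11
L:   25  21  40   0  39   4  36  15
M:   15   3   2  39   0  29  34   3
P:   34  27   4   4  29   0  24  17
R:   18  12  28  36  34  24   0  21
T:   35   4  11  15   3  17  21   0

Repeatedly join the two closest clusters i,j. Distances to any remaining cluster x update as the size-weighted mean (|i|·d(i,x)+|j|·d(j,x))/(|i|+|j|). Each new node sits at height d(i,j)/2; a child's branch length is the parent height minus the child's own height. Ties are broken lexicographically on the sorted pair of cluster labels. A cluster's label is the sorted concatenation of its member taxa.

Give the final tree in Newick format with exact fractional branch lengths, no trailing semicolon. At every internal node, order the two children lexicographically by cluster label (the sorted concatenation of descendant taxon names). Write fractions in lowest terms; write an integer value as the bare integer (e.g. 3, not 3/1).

step 1: merge (B,F) at d=2; branch lengths B→1, F→1; new cluster BF
  updated: d(A,BF)=20, d(BF,L)=61/2, d(BF,M)=5/2, d(BF,P)=31/2, d(BF,R)=20, d(BF,T)=15/2
step 2: merge (BF,M) at d=5/2; branch lengths BF→1/4, M→5/4; new cluster BFM
  updated: d(A,BFM)=55/3, d(BFM,L)=100/3, d(BFM,P)=20, d(BFM,R)=74/3, d(BFM,T)=6
step 3: merge (L,P) at d=4; branch lengths L→2, P→2; new cluster LP
  updated: d(A,LP)=59/2, d(BFM,LP)=80/3, d(LP,R)=30, d(LP,T)=16
step 4: merge (BFM,T) at d=6; branch lengths BFM→7/4, T→3; new cluster BFMT
  updated: d(A,BFMT)=45/2, d(BFMT,LP)=24, d(BFMT,R)=95/4
step 5: merge (A,R) at d=18; branch lengths A→9, R→9; new cluster AR
  updated: d(AR,BFMT)=185/8, d(AR,LP)=119/4
step 6: merge (AR,BFMT) at d=185/8; branch lengths AR→41/16, BFMT→137/16; new cluster ABFMRT
  updated: d(ABFMRT,LP)=311/12
step 7: merge (ABFMRT,LP) at d=311/12; branch lengths ABFMRT→67/48, LP→263/24; new cluster ABFLMPRT
final tree: (((A:9,R:9):41/16,(((B:1,F:1):1/4,M:5/4):7/4,T:3):137/16):67/48,(L:2,P:2):263/24)
total length: 2579/48

(((A:9,R:9):41/16,(((B:1,F:1):1/4,M:5/4):7/4,T:3):137/16):67/48,(L:2,P:2):263/24)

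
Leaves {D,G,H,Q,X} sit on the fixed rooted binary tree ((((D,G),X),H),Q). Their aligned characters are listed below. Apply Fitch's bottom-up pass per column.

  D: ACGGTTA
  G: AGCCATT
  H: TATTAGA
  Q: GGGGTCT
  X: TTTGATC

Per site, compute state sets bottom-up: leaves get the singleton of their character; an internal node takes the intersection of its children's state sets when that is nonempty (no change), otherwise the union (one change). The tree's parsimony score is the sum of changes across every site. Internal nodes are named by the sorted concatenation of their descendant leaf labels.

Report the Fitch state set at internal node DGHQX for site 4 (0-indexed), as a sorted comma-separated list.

site 0, node DG: D={A} ∩ G={A} → {A} (+0)
site 0, node DGX: DG={A} ∪ X={T} → {A,T} (+1)
site 0, node DGHX: DGX={A,T} ∩ H={T} → {T} (+0)
site 0, node DGHQX: DGHX={T} ∪ Q={G} → {G,T} (+1)
site 1, node DG: D={C} ∪ G={G} → {C,G} (+1)
site 1, node DGX: DG={C,G} ∪ X={T} → {C,G,T} (+1)
site 1, node DGHX: DGX={C,G,T} ∪ H={A} → {A,C,G,T} (+1)
site 1, node DGHQX: DGHX={A,C,G,T} ∩ Q={G} → {G} (+0)
site 2, node DG: D={G} ∪ G={C} → {C,G} (+1)
site 2, node DGX: DG={C,G} ∪ X={T} → {C,G,T} (+1)
site 2, node DGHX: DGX={C,G,T} ∩ H={T} → {T} (+0)
site 2, node DGHQX: DGHX={T} ∪ Q={G} → {G,T} (+1)
site 3, node DG: D={G} ∪ G={C} → {C,G} (+1)
site 3, node DGX: DG={C,G} ∩ X={G} → {G} (+0)
site 3, node DGHX: DGX={G} ∪ H={T} → {G,T} (+1)
site 3, node DGHQX: DGHX={G,T} ∩ Q={G} → {G} (+0)
site 4, node DG: D={T} ∪ G={A} → {A,T} (+1)
site 4, node DGX: DG={A,T} ∩ X={A} → {A} (+0)
site 4, node DGHX: DGX={A} ∩ H={A} → {A} (+0)
site 4, node DGHQX: DGHX={A} ∪ Q={T} → {A,T} (+1)
site 5, node DG: D={T} ∩ G={T} → {T} (+0)
site 5, node DGX: DG={T} ∩ X={T} → {T} (+0)
site 5, node DGHX: DGX={T} ∪ H={G} → {G,T} (+1)
site 5, node DGHQX: DGHX={G,T} ∪ Q={C} → {C,G,T} (+1)
site 6, node DG: D={A} ∪ G={T} → {A,T} (+1)
site 6, node DGX: DG={A,T} ∪ X={C} → {A,C,T} (+1)
site 6, node DGHX: DGX={A,C,T} ∩ H={A} → {A} (+0)
site 6, node DGHQX: DGHX={A} ∪ Q={T} → {A,T} (+1)
per-site changes: [2, 3, 3, 2, 2, 2, 3]; total = 17

A,T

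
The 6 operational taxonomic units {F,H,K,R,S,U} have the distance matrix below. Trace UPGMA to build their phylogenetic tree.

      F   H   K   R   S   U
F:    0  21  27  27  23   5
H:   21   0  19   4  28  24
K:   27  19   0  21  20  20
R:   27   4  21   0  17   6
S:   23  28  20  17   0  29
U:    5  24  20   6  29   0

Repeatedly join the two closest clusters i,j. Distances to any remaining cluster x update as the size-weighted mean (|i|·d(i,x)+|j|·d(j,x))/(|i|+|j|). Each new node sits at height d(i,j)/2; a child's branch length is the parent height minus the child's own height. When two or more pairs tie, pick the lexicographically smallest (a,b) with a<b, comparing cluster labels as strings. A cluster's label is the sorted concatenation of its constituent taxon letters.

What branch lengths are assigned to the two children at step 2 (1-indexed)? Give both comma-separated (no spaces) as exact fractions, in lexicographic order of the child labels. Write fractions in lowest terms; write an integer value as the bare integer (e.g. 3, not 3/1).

iteration 1: select H,R (d=4); attach at lengths (2, 2); label the merged cluster HR
  updated: d(F,HR)=24, d(HR,K)=20, d(HR,S)=45/2, d(HR,U)=15
iteration 2: select F,U (d=5); attach at lengths (5/2, 5/2); label the merged cluster FU
  updated: d(FU,HR)=39/2, d(FU,K)=47/2, d(FU,S)=26
iteration 3: select FU,HR (d=39/2); attach at lengths (29/4, 31/4); label the merged cluster FHRU
  updated: d(FHRU,K)=87/4, d(FHRU,S)=97/4
iteration 4: select K,S (d=20); attach at lengths (10, 10); label the merged cluster KS
  updated: d(FHRU,KS)=23
iteration 5: select FHRU,KS (d=23); attach at lengths (7/4, 3/2); label the merged cluster FHKRSU
final tree: (((F:5/2,U:5/2):29/4,(H:2,R:2):31/4):7/4,(K:10,S:10):3/2)
total length: 189/4

5/2,5/2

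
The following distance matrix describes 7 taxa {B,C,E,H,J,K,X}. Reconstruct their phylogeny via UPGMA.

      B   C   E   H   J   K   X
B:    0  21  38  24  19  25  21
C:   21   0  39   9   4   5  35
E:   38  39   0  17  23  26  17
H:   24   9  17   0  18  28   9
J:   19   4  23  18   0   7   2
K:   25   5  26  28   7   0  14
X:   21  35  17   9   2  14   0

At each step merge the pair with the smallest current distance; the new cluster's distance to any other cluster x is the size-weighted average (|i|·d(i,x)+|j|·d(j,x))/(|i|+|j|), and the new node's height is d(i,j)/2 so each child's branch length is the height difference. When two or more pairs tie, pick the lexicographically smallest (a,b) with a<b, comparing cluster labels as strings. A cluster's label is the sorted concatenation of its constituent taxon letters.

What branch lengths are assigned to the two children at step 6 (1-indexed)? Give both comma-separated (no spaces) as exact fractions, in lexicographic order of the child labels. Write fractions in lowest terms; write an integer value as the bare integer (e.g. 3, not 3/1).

7/3,40/3

1. join J+X (d=2) ⇒ JX; edges |J|=1, |X|=1
  updated: d(B,JX)=20, d(C,JX)=39/2, d(E,JX)=20, d(H,JX)=27/2, d(JX,K)=21/2
2. join C+K (d=5) ⇒ CK; edges |C|=5/2, |K|=5/2
  updated: d(B,CK)=23, d(CK,E)=65/2, d(CK,H)=37/2, d(CK,JX)=15
3. join H+JX (d=27/2) ⇒ HJX; edges |H|=27/4, |JX|=23/4
  updated: d(B,HJX)=64/3, d(CK,HJX)=97/6, d(E,HJX)=19
4. join CK+HJX (d=97/6) ⇒ CHJKX; edges |CK|=67/12, |HJX|=4/3
  updated: d(B,CHJKX)=22, d(CHJKX,E)=122/5
5. join B+CHJKX (d=22) ⇒ BCHJKX; edges |B|=11, |CHJKX|=35/12
  updated: d(BCHJKX,E)=80/3
6. join BCHJKX+E (d=80/3) ⇒ BCEHJKX; edges |BCHJKX|=7/3, |E|=40/3
final tree: ((B:11,((C:5/2,K:5/2):67/12,(H:27/4,(J:1,X:1):23/4):4/3):35/12):7/3,E:40/3)
total length: 56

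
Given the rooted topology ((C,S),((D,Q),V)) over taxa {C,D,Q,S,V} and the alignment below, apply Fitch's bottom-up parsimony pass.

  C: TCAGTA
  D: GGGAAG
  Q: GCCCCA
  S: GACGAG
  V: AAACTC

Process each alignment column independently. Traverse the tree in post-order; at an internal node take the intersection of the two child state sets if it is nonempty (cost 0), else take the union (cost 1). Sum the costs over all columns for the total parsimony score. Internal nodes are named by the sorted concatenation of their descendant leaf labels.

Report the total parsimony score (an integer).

16

site 0, node CS: C={T} ∪ S={G} → {G,T} (+1)
site 0, node DQ: D={G} ∩ Q={G} → {G} (+0)
site 0, node DQV: DQ={G} ∪ V={A} → {A,G} (+1)
site 0, node CDQSV: CS={G,T} ∩ DQV={A,G} → {G} (+0)
site 1, node CS: C={C} ∪ S={A} → {A,C} (+1)
site 1, node DQ: D={G} ∪ Q={C} → {C,G} (+1)
site 1, node DQV: DQ={C,G} ∪ V={A} → {A,C,G} (+1)
site 1, node CDQSV: CS={A,C} ∩ DQV={A,C,G} → {A,C} (+0)
site 2, node CS: C={A} ∪ S={C} → {A,C} (+1)
site 2, node DQ: D={G} ∪ Q={C} → {C,G} (+1)
site 2, node DQV: DQ={C,G} ∪ V={A} → {A,C,G} (+1)
site 2, node CDQSV: CS={A,C} ∩ DQV={A,C,G} → {A,C} (+0)
site 3, node CS: C={G} ∩ S={G} → {G} (+0)
site 3, node DQ: D={A} ∪ Q={C} → {A,C} (+1)
site 3, node DQV: DQ={A,C} ∩ V={C} → {C} (+0)
site 3, node CDQSV: CS={G} ∪ DQV={C} → {C,G} (+1)
site 4, node CS: C={T} ∪ S={A} → {A,T} (+1)
site 4, node DQ: D={A} ∪ Q={C} → {A,C} (+1)
site 4, node DQV: DQ={A,C} ∪ V={T} → {A,C,T} (+1)
site 4, node CDQSV: CS={A,T} ∩ DQV={A,C,T} → {A,T} (+0)
site 5, node CS: C={A} ∪ S={G} → {A,G} (+1)
site 5, node DQ: D={G} ∪ Q={A} → {A,G} (+1)
site 5, node DQV: DQ={A,G} ∪ V={C} → {A,C,G} (+1)
site 5, node CDQSV: CS={A,G} ∩ DQV={A,C,G} → {A,G} (+0)
per-site changes: [2, 3, 3, 2, 3, 3]; total = 16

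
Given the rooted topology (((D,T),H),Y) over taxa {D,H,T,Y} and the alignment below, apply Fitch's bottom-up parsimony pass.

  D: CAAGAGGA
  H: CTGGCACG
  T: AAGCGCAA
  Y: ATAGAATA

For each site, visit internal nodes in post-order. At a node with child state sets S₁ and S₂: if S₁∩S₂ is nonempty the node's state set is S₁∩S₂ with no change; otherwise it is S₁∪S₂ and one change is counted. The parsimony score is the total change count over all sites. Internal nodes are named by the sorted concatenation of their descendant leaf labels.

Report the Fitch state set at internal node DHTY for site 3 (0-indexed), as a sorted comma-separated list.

DT@0: {C} ∪ {A} = {A,C} (union, +1)
DHT@0: {A,C} ∩ {C} = {C} (intersection, +0)
DHTY@0: {C} ∪ {A} = {A,C} (union, +1)
DT@1: {A} ∩ {A} = {A} (intersection, +0)
DHT@1: {A} ∪ {T} = {A,T} (union, +1)
DHTY@1: {A,T} ∩ {T} = {T} (intersection, +0)
DT@2: {A} ∪ {G} = {A,G} (union, +1)
DHT@2: {A,G} ∩ {G} = {G} (intersection, +0)
DHTY@2: {G} ∪ {A} = {A,G} (union, +1)
DT@3: {G} ∪ {C} = {C,G} (union, +1)
DHT@3: {C,G} ∩ {G} = {G} (intersection, +0)
DHTY@3: {G} ∩ {G} = {G} (intersection, +0)
DT@4: {A} ∪ {G} = {A,G} (union, +1)
DHT@4: {A,G} ∪ {C} = {A,C,G} (union, +1)
DHTY@4: {A,C,G} ∩ {A} = {A} (intersection, +0)
DT@5: {G} ∪ {C} = {C,G} (union, +1)
DHT@5: {C,G} ∪ {A} = {A,C,G} (union, +1)
DHTY@5: {A,C,G} ∩ {A} = {A} (intersection, +0)
DT@6: {G} ∪ {A} = {A,G} (union, +1)
DHT@6: {A,G} ∪ {C} = {A,C,G} (union, +1)
DHTY@6: {A,C,G} ∪ {T} = {A,C,G,T} (union, +1)
DT@7: {A} ∩ {A} = {A} (intersection, +0)
DHT@7: {A} ∪ {G} = {A,G} (union, +1)
DHTY@7: {A,G} ∩ {A} = {A} (intersection, +0)
per-site changes: [2, 1, 2, 1, 2, 2, 3, 1]; total = 14

G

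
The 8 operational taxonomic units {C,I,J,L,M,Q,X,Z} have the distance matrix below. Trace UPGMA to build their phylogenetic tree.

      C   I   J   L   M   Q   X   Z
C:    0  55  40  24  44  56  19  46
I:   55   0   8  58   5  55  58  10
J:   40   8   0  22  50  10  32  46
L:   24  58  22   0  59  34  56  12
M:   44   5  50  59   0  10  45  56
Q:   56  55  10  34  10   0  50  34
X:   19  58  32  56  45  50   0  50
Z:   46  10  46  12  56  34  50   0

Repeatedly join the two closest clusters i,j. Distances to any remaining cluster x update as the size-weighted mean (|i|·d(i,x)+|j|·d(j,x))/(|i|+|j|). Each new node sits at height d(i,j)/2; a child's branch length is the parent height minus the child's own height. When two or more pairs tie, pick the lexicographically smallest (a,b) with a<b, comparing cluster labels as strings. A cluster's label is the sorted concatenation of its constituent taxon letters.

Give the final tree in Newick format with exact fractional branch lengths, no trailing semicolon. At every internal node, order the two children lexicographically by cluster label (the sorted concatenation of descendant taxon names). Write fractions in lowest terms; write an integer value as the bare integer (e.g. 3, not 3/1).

step 1: merge (I,M) at d=5; branch lengths I→5/2, M→5/2; new cluster IM
  updated: d(C,IM)=99/2, d(IM,J)=29, d(IM,L)=117/2, d(IM,Q)=65/2, d(IM,X)=103/2, d(IM,Z)=33
step 2: merge (J,Q) at d=10; branch lengths J→5, Q→5; new cluster JQ
  updated: d(C,JQ)=48, d(IM,JQ)=123/4, d(JQ,L)=28, d(JQ,X)=41, d(JQ,Z)=40
step 3: merge (L,Z) at d=12; branch lengths L→6, Z→6; new cluster LZ
  updated: d(C,LZ)=35, d(IM,LZ)=183/4, d(JQ,LZ)=34, d(LZ,X)=53
step 4: merge (C,X) at d=19; branch lengths C→19/2, X→19/2; new cluster CX
  updated: d(CX,IM)=101/2, d(CX,JQ)=89/2, d(CX,LZ)=44
step 5: merge (IM,JQ) at d=123/4; branch lengths IM→103/8, JQ→83/8; new cluster IJMQ
  updated: d(CX,IJMQ)=95/2, d(IJMQ,LZ)=319/8
step 6: merge (IJMQ,LZ) at d=319/8; branch lengths IJMQ→73/16, LZ→223/16; new cluster IJLMQZ
  updated: d(CX,IJLMQZ)=139/3
step 7: merge (CX,IJLMQZ) at d=139/3; branch lengths CX→41/3, IJLMQZ→155/48; new cluster CIJLMQXZ
final tree: ((C:19/2,X:19/2):41/3,(((I:5/2,M:5/2):103/8,(J:5,Q:5):83/8):73/16,(L:6,Z:6):223/16):155/48)
total length: 5023/48

((C:19/2,X:19/2):41/3,(((I:5/2,M:5/2):103/8,(J:5,Q:5):83/8):73/16,(L:6,Z:6):223/16):155/48)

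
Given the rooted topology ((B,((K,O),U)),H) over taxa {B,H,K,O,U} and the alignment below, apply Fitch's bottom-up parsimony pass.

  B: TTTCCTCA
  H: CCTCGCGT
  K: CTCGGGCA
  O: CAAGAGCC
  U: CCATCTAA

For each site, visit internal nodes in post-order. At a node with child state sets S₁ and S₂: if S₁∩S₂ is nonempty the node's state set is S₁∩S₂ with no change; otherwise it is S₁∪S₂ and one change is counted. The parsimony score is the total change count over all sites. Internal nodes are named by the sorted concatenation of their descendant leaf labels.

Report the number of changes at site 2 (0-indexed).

2

[col 0] KO: children K:{C}, O:{C} ∩→ {C}; cost 0
[col 0] KOU: children KO:{C}, U:{C} ∩→ {C}; cost 0
[col 0] BKOU: children B:{T}, KOU:{C} ∪→ {C,T}; cost 1
[col 0] BHKOU: children BKOU:{C,T}, H:{C} ∩→ {C}; cost 0
[col 1] KO: children K:{T}, O:{A} ∪→ {A,T}; cost 1
[col 1] KOU: children KO:{A,T}, U:{C} ∪→ {A,C,T}; cost 1
[col 1] BKOU: children B:{T}, KOU:{A,C,T} ∩→ {T}; cost 0
[col 1] BHKOU: children BKOU:{T}, H:{C} ∪→ {C,T}; cost 1
[col 2] KO: children K:{C}, O:{A} ∪→ {A,C}; cost 1
[col 2] KOU: children KO:{A,C}, U:{A} ∩→ {A}; cost 0
[col 2] BKOU: children B:{T}, KOU:{A} ∪→ {A,T}; cost 1
[col 2] BHKOU: children BKOU:{A,T}, H:{T} ∩→ {T}; cost 0
[col 3] KO: children K:{G}, O:{G} ∩→ {G}; cost 0
[col 3] KOU: children KO:{G}, U:{T} ∪→ {G,T}; cost 1
[col 3] BKOU: children B:{C}, KOU:{G,T} ∪→ {C,G,T}; cost 1
[col 3] BHKOU: children BKOU:{C,G,T}, H:{C} ∩→ {C}; cost 0
[col 4] KO: children K:{G}, O:{A} ∪→ {A,G}; cost 1
[col 4] KOU: children KO:{A,G}, U:{C} ∪→ {A,C,G}; cost 1
[col 4] BKOU: children B:{C}, KOU:{A,C,G} ∩→ {C}; cost 0
[col 4] BHKOU: children BKOU:{C}, H:{G} ∪→ {C,G}; cost 1
[col 5] KO: children K:{G}, O:{G} ∩→ {G}; cost 0
[col 5] KOU: children KO:{G}, U:{T} ∪→ {G,T}; cost 1
[col 5] BKOU: children B:{T}, KOU:{G,T} ∩→ {T}; cost 0
[col 5] BHKOU: children BKOU:{T}, H:{C} ∪→ {C,T}; cost 1
[col 6] KO: children K:{C}, O:{C} ∩→ {C}; cost 0
[col 6] KOU: children KO:{C}, U:{A} ∪→ {A,C}; cost 1
[col 6] BKOU: children B:{C}, KOU:{A,C} ∩→ {C}; cost 0
[col 6] BHKOU: children BKOU:{C}, H:{G} ∪→ {C,G}; cost 1
[col 7] KO: children K:{A}, O:{C} ∪→ {A,C}; cost 1
[col 7] KOU: children KO:{A,C}, U:{A} ∩→ {A}; cost 0
[col 7] BKOU: children B:{A}, KOU:{A} ∩→ {A}; cost 0
[col 7] BHKOU: children BKOU:{A}, H:{T} ∪→ {A,T}; cost 1
per-site changes: [1, 3, 2, 2, 3, 2, 2, 2]; total = 17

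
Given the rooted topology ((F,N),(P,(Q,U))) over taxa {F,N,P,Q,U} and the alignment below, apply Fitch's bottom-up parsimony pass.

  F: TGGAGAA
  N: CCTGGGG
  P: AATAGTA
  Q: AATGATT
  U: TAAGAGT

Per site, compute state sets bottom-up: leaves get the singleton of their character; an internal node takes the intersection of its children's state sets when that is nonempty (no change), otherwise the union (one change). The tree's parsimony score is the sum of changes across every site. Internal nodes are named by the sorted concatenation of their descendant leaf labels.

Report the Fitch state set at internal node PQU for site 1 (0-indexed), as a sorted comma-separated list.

[col 0] FN: children F:{T}, N:{C} ∪→ {C,T}; cost 1
[col 0] QU: children Q:{A}, U:{T} ∪→ {A,T}; cost 1
[col 0] PQU: children P:{A}, QU:{A,T} ∩→ {A}; cost 0
[col 0] FNPQU: children FN:{C,T}, PQU:{A} ∪→ {A,C,T}; cost 1
[col 1] FN: children F:{G}, N:{C} ∪→ {C,G}; cost 1
[col 1] QU: children Q:{A}, U:{A} ∩→ {A}; cost 0
[col 1] PQU: children P:{A}, QU:{A} ∩→ {A}; cost 0
[col 1] FNPQU: children FN:{C,G}, PQU:{A} ∪→ {A,C,G}; cost 1
[col 2] FN: children F:{G}, N:{T} ∪→ {G,T}; cost 1
[col 2] QU: children Q:{T}, U:{A} ∪→ {A,T}; cost 1
[col 2] PQU: children P:{T}, QU:{A,T} ∩→ {T}; cost 0
[col 2] FNPQU: children FN:{G,T}, PQU:{T} ∩→ {T}; cost 0
[col 3] FN: children F:{A}, N:{G} ∪→ {A,G}; cost 1
[col 3] QU: children Q:{G}, U:{G} ∩→ {G}; cost 0
[col 3] PQU: children P:{A}, QU:{G} ∪→ {A,G}; cost 1
[col 3] FNPQU: children FN:{A,G}, PQU:{A,G} ∩→ {A,G}; cost 0
[col 4] FN: children F:{G}, N:{G} ∩→ {G}; cost 0
[col 4] QU: children Q:{A}, U:{A} ∩→ {A}; cost 0
[col 4] PQU: children P:{G}, QU:{A} ∪→ {A,G}; cost 1
[col 4] FNPQU: children FN:{G}, PQU:{A,G} ∩→ {G}; cost 0
[col 5] FN: children F:{A}, N:{G} ∪→ {A,G}; cost 1
[col 5] QU: children Q:{T}, U:{G} ∪→ {G,T}; cost 1
[col 5] PQU: children P:{T}, QU:{G,T} ∩→ {T}; cost 0
[col 5] FNPQU: children FN:{A,G}, PQU:{T} ∪→ {A,G,T}; cost 1
[col 6] FN: children F:{A}, N:{G} ∪→ {A,G}; cost 1
[col 6] QU: children Q:{T}, U:{T} ∩→ {T}; cost 0
[col 6] PQU: children P:{A}, QU:{T} ∪→ {A,T}; cost 1
[col 6] FNPQU: children FN:{A,G}, PQU:{A,T} ∩→ {A}; cost 0
per-site changes: [3, 2, 2, 2, 1, 3, 2]; total = 15

A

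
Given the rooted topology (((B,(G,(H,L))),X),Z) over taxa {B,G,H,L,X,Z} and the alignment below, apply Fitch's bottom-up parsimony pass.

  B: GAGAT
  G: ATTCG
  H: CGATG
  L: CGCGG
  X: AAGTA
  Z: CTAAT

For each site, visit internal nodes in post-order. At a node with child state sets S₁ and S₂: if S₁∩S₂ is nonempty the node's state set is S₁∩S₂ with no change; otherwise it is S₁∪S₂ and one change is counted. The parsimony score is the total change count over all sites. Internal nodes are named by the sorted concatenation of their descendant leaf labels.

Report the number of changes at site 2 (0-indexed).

site 0, node HL: H={C} ∩ L={C} → {C} (+0)
site 0, node GHL: G={A} ∪ HL={C} → {A,C} (+1)
site 0, node BGHL: B={G} ∪ GHL={A,C} → {A,C,G} (+1)
site 0, node BGHLX: BGHL={A,C,G} ∩ X={A} → {A} (+0)
site 0, node BGHLXZ: BGHLX={A} ∪ Z={C} → {A,C} (+1)
site 1, node HL: H={G} ∩ L={G} → {G} (+0)
site 1, node GHL: G={T} ∪ HL={G} → {G,T} (+1)
site 1, node BGHL: B={A} ∪ GHL={G,T} → {A,G,T} (+1)
site 1, node BGHLX: BGHL={A,G,T} ∩ X={A} → {A} (+0)
site 1, node BGHLXZ: BGHLX={A} ∪ Z={T} → {A,T} (+1)
site 2, node HL: H={A} ∪ L={C} → {A,C} (+1)
site 2, node GHL: G={T} ∪ HL={A,C} → {A,C,T} (+1)
site 2, node BGHL: B={G} ∪ GHL={A,C,T} → {A,C,G,T} (+1)
site 2, node BGHLX: BGHL={A,C,G,T} ∩ X={G} → {G} (+0)
site 2, node BGHLXZ: BGHLX={G} ∪ Z={A} → {A,G} (+1)
site 3, node HL: H={T} ∪ L={G} → {G,T} (+1)
site 3, node GHL: G={C} ∪ HL={G,T} → {C,G,T} (+1)
site 3, node BGHL: B={A} ∪ GHL={C,G,T} → {A,C,G,T} (+1)
site 3, node BGHLX: BGHL={A,C,G,T} ∩ X={T} → {T} (+0)
site 3, node BGHLXZ: BGHLX={T} ∪ Z={A} → {A,T} (+1)
site 4, node HL: H={G} ∩ L={G} → {G} (+0)
site 4, node GHL: G={G} ∩ HL={G} → {G} (+0)
site 4, node BGHL: B={T} ∪ GHL={G} → {G,T} (+1)
site 4, node BGHLX: BGHL={G,T} ∪ X={A} → {A,G,T} (+1)
site 4, node BGHLXZ: BGHLX={A,G,T} ∩ Z={T} → {T} (+0)
per-site changes: [3, 3, 4, 4, 2]; total = 16

4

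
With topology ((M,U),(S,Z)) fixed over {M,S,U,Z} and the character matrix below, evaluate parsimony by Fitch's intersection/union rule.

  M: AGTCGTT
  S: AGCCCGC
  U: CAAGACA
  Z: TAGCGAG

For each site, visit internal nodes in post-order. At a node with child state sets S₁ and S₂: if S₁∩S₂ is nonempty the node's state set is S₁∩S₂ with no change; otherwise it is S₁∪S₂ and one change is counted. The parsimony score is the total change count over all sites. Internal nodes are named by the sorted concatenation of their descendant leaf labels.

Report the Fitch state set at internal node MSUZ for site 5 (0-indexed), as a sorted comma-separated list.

site 0, node MU: M={A} ∪ U={C} → {A,C} (+1)
site 0, node SZ: S={A} ∪ Z={T} → {A,T} (+1)
site 0, node MSUZ: MU={A,C} ∩ SZ={A,T} → {A} (+0)
site 1, node MU: M={G} ∪ U={A} → {A,G} (+1)
site 1, node SZ: S={G} ∪ Z={A} → {A,G} (+1)
site 1, node MSUZ: MU={A,G} ∩ SZ={A,G} → {A,G} (+0)
site 2, node MU: M={T} ∪ U={A} → {A,T} (+1)
site 2, node SZ: S={C} ∪ Z={G} → {C,G} (+1)
site 2, node MSUZ: MU={A,T} ∪ SZ={C,G} → {A,C,G,T} (+1)
site 3, node MU: M={C} ∪ U={G} → {C,G} (+1)
site 3, node SZ: S={C} ∩ Z={C} → {C} (+0)
site 3, node MSUZ: MU={C,G} ∩ SZ={C} → {C} (+0)
site 4, node MU: M={G} ∪ U={A} → {A,G} (+1)
site 4, node SZ: S={C} ∪ Z={G} → {C,G} (+1)
site 4, node MSUZ: MU={A,G} ∩ SZ={C,G} → {G} (+0)
site 5, node MU: M={T} ∪ U={C} → {C,T} (+1)
site 5, node SZ: S={G} ∪ Z={A} → {A,G} (+1)
site 5, node MSUZ: MU={C,T} ∪ SZ={A,G} → {A,C,G,T} (+1)
site 6, node MU: M={T} ∪ U={A} → {A,T} (+1)
site 6, node SZ: S={C} ∪ Z={G} → {C,G} (+1)
site 6, node MSUZ: MU={A,T} ∪ SZ={C,G} → {A,C,G,T} (+1)
per-site changes: [2, 2, 3, 1, 2, 3, 3]; total = 16

A,C,G,T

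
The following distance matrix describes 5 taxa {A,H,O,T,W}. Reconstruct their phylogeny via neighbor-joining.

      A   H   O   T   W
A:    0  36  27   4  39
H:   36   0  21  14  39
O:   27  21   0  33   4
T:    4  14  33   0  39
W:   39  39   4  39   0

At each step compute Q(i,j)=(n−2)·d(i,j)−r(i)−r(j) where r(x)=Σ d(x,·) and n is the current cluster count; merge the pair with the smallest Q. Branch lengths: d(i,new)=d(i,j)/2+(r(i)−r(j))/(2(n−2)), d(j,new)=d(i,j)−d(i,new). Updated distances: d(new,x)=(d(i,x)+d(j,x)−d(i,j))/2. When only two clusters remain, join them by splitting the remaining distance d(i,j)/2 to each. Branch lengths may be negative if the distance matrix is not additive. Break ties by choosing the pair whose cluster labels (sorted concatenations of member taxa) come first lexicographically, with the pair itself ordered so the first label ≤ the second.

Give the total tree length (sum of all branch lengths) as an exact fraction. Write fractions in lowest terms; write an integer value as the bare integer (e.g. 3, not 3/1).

step 1: merge (O,W) at d=4, Q=-194; branch lengths O→-4, W→8; new cluster OW
  updated: d(A,OW)=31, d(H,OW)=28, d(OW,T)=34
step 2: merge (A,T) at d=4, Q=-115; branch lengths A→27/4, T→-11/4; new cluster AT
  updated: d(AT,H)=23, d(AT,OW)=61/2
step 3: merge (AT,H) at d=23, Q=-163/2; branch lengths AT→51/4, H→41/4; new cluster AHT
  updated: d(AHT,OW)=71/4
step 4: merge (AHT,OW) at d=71/4; branch lengths AHT→71/8, OW→71/8; new cluster AHOTW
final tree: (((A:27/4,T:-11/4):51/4,H:41/4):71/8,(O:-4,W:8):71/8)
total length: 195/4

195/4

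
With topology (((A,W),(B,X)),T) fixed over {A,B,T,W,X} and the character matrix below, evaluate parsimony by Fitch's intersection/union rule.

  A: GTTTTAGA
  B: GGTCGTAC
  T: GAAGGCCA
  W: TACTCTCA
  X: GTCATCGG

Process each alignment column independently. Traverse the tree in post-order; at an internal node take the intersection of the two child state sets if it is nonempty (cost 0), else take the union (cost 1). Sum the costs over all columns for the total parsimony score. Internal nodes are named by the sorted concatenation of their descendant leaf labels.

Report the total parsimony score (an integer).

site 0, node AW: A={G} ∪ W={T} → {G,T} (+1)
site 0, node BX: B={G} ∩ X={G} → {G} (+0)
site 0, node ABWX: AW={G,T} ∩ BX={G} → {G} (+0)
site 0, node ABTWX: ABWX={G} ∩ T={G} → {G} (+0)
site 1, node AW: A={T} ∪ W={A} → {A,T} (+1)
site 1, node BX: B={G} ∪ X={T} → {G,T} (+1)
site 1, node ABWX: AW={A,T} ∩ BX={G,T} → {T} (+0)
site 1, node ABTWX: ABWX={T} ∪ T={A} → {A,T} (+1)
site 2, node AW: A={T} ∪ W={C} → {C,T} (+1)
site 2, node BX: B={T} ∪ X={C} → {C,T} (+1)
site 2, node ABWX: AW={C,T} ∩ BX={C,T} → {C,T} (+0)
site 2, node ABTWX: ABWX={C,T} ∪ T={A} → {A,C,T} (+1)
site 3, node AW: A={T} ∩ W={T} → {T} (+0)
site 3, node BX: B={C} ∪ X={A} → {A,C} (+1)
site 3, node ABWX: AW={T} ∪ BX={A,C} → {A,C,T} (+1)
site 3, node ABTWX: ABWX={A,C,T} ∪ T={G} → {A,C,G,T} (+1)
site 4, node AW: A={T} ∪ W={C} → {C,T} (+1)
site 4, node BX: B={G} ∪ X={T} → {G,T} (+1)
site 4, node ABWX: AW={C,T} ∩ BX={G,T} → {T} (+0)
site 4, node ABTWX: ABWX={T} ∪ T={G} → {G,T} (+1)
site 5, node AW: A={A} ∪ W={T} → {A,T} (+1)
site 5, node BX: B={T} ∪ X={C} → {C,T} (+1)
site 5, node ABWX: AW={A,T} ∩ BX={C,T} → {T} (+0)
site 5, node ABTWX: ABWX={T} ∪ T={C} → {C,T} (+1)
site 6, node AW: A={G} ∪ W={C} → {C,G} (+1)
site 6, node BX: B={A} ∪ X={G} → {A,G} (+1)
site 6, node ABWX: AW={C,G} ∩ BX={A,G} → {G} (+0)
site 6, node ABTWX: ABWX={G} ∪ T={C} → {C,G} (+1)
site 7, node AW: A={A} ∩ W={A} → {A} (+0)
site 7, node BX: B={C} ∪ X={G} → {C,G} (+1)
site 7, node ABWX: AW={A} ∪ BX={C,G} → {A,C,G} (+1)
site 7, node ABTWX: ABWX={A,C,G} ∩ T={A} → {A} (+0)
per-site changes: [1, 3, 3, 3, 3, 3, 3, 2]; total = 21

21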